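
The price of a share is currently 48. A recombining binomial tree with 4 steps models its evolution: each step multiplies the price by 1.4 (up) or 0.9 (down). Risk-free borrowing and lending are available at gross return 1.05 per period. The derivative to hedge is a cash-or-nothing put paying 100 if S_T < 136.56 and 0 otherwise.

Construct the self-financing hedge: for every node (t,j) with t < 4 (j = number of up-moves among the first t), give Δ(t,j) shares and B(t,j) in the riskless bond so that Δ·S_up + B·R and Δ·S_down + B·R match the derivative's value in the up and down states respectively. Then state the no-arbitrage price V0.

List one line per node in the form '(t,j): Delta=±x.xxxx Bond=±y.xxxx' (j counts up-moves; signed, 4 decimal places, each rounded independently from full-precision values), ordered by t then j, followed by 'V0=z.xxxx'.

(0,0): Delta=-0.0972 Bond=86.2686
(1,0): Delta=0.0000 Bond=86.3838
(1,1): Delta=-0.2430 Bond=100.3779
(2,0): Delta=0.0000 Bond=90.7029
(2,1): Delta=0.0000 Bond=90.7029
(2,2): Delta=-0.6074 Bond=139.6825
(3,0): Delta=0.0000 Bond=95.2381
(3,1): Delta=0.0000 Bond=95.2381
(3,2): Delta=0.0000 Bond=95.2381
(3,3): Delta=-1.5185 Bond=266.6667
V0=81.6039

Under the risk-neutral measure, an up-move has probability p* = (R−d)/(u−d) = 0.3000 and values discount at R = 1.05.
At expiry t=4: V(4,0)=100.0000, V(4,1)=100.0000, V(4,2)=100.0000, V(4,3)=100.0000, V(4,4)=0.0000
Node (3,0) S=34.9920: V=(p*·100.0000+(1−p*)·100.0000)/1.05=95.2381; Δ=(100.0000−100.0000)/(48.9888−31.4928)=0.0000; B=V−Δ·S=95.2381
Node (3,1) S=54.4320: V=(p*·100.0000+(1−p*)·100.0000)/1.05=95.2381; Δ=(100.0000−100.0000)/(76.2048−48.9888)=0.0000; B=V−Δ·S=95.2381
Node (3,2) S=84.6720: V=(p*·100.0000+(1−p*)·100.0000)/1.05=95.2381; Δ=(100.0000−100.0000)/(118.5408−76.2048)=0.0000; B=V−Δ·S=95.2381
Node (3,3) S=131.7120: V=(p*·0.0000+(1−p*)·100.0000)/1.05=66.6667; Δ=(0.0000−100.0000)/(184.3968−118.5408)=-1.5185; B=V−Δ·S=266.6667
Node (2,0) S=38.8800: V=(p*·95.2381+(1−p*)·95.2381)/1.05=90.7029; Δ=(95.2381−95.2381)/(54.4320−34.9920)=0.0000; B=V−Δ·S=90.7029
Node (2,1) S=60.4800: V=(p*·95.2381+(1−p*)·95.2381)/1.05=90.7029; Δ=(95.2381−95.2381)/(84.6720−54.4320)=0.0000; B=V−Δ·S=90.7029
Node (2,2) S=94.0800: V=(p*·66.6667+(1−p*)·95.2381)/1.05=82.5397; Δ=(66.6667−95.2381)/(131.7120−84.6720)=-0.6074; B=V−Δ·S=139.6825
Node (1,0) S=43.2000: V=(p*·90.7029+(1−p*)·90.7029)/1.05=86.3838; Δ=(90.7029−90.7029)/(60.4800−38.8800)=0.0000; B=V−Δ·S=86.3838
Node (1,1) S=67.2000: V=(p*·82.5397+(1−p*)·90.7029)/1.05=84.0514; Δ=(82.5397−90.7029)/(94.0800−60.4800)=-0.2430; B=V−Δ·S=100.3779
Node (0,0) S=48.0000: V=(p*·84.0514+(1−p*)·86.3838)/1.05=81.6039; Δ=(84.0514−86.3838)/(67.2000−43.2000)=-0.0972; B=V−Δ·S=86.2686
The time-0 hedge costs 81.6039, which is the no-arbitrage price.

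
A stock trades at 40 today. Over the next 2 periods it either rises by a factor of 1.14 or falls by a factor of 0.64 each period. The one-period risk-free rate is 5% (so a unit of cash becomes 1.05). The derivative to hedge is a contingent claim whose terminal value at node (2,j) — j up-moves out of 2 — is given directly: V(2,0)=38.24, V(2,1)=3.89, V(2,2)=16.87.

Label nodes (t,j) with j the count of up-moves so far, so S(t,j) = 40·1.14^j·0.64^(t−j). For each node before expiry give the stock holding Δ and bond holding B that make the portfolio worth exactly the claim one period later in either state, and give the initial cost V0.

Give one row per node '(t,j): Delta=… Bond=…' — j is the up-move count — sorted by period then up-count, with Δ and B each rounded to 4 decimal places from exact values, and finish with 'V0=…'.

Under the risk-neutral measure, an up-move has probability p* = (R−d)/(u−d) = 0.8200 and values discount at R = 1.05.
Terminal values V(2,·): V(2,0)=38.2400, V(2,1)=3.8900, V(2,2)=16.8700
  t=1,j=0: stock 25.6000 → up 29.1840 (V=3.8900), down 16.3840 (V=38.2400). Price 9.5933; hedge Δ=-2.6836, bond B=78.2933.
  t=1,j=1: stock 45.6000 → up 51.9840 (V=16.8700), down 29.1840 (V=3.8900). Price 13.8415; hedge Δ=0.5693, bond B=-12.1185.
  t=0,j=0: stock 40.0000 → up 45.6000 (V=13.8415), down 25.6000 (V=9.5933). Price 12.4541; hedge Δ=0.2124, bond B=3.9578.
Self-financing check: at every node Δ·S+B equals the discounted successor values.

(0,0): Delta=0.2124 Bond=3.9578
(1,0): Delta=-2.6836 Bond=78.2933
(1,1): Delta=0.5693 Bond=-12.1185
V0=12.4541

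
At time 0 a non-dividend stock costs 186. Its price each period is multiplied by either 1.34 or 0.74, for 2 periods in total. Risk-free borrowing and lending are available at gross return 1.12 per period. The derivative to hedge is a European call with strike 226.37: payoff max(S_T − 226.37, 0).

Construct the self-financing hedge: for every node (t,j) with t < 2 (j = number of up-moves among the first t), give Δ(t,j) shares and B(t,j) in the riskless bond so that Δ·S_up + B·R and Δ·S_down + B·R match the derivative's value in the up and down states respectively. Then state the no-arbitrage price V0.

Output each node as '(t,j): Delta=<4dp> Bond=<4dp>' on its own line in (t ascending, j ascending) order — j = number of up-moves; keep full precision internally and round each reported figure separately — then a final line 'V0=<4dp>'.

Since d<R<u, set p* = (R−d)/(u−d) = 0.6333; price each node as the discounted p*-expectation of its children.
Payoff layer (t=2): V(2,0)=0.0000, V(2,1)=0.0000, V(2,2)=107.6116
Node (1,0) S=137.6400: V=(p*·0.0000+(1−p*)·0.0000)/1.12=0.0000; Δ=(0.0000−0.0000)/(184.4376−101.8536)=0.0000; B=V−Δ·S=0.0000
Node (1,1) S=249.2400: V=(p*·107.6116+(1−p*)·0.0000)/1.12=60.8518; Δ=(107.6116−0.0000)/(333.9816−184.4376)=0.7196; B=V−Δ·S=-118.5009
Node (0,0) S=186.0000: V=(p*·60.8518+(1−p*)·0.0000)/1.12=34.4102; Δ=(60.8518−0.0000)/(249.2400−137.6400)=0.5453; B=V−Δ·S=-67.0094
Each (Δ,B) replicates both successor values, so the strategy is self-financing and V0 is arbitrage-free.

(0,0): Delta=0.5453 Bond=-67.0094
(1,0): Delta=0.0000 Bond=0.0000
(1,1): Delta=0.7196 Bond=-118.5009
V0=34.4102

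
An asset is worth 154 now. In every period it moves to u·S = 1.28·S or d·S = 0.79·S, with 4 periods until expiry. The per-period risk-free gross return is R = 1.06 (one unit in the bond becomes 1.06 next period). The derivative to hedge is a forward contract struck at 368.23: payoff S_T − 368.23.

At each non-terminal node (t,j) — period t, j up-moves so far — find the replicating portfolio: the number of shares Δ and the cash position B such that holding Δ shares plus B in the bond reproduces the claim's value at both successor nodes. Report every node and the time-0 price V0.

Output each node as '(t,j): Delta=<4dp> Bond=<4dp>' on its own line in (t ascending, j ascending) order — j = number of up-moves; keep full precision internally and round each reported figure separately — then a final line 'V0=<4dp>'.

Since d<R<u, set p* = (R−d)/(u−d) = 0.5510; price each node as the discounted p*-expectation of its children.
At expiry t=4: V(4,0)=-308.2469, V(4,1)=-271.0422, V(4,2)=-210.7611, V(4,3)=-113.0905, V(4,4)=45.1606
  t=3,j=0: stock 75.9280 → up 97.1878 (V=-271.0422), down 59.9831 (V=-308.2469). Price -271.4588; hedge Δ=1.0000, bond B=-347.3868.
  t=3,j=1: stock 123.0226 → up 157.4689 (V=-210.7611), down 97.1878 (V=-271.0422). Price -224.3642; hedge Δ=1.0000, bond B=-347.3868.
  t=3,j=2: stock 199.3277 → up 255.1395 (V=-113.0905), down 157.4689 (V=-210.7611). Price -148.0590; hedge Δ=1.0000, bond B=-347.3868.
  t=3,j=3: stock 322.9614 → up 413.3906 (V=45.1606), down 255.1395 (V=-113.0905). Price -24.4254; hedge Δ=1.0000, bond B=-347.3868.
  t=2,j=0: stock 96.1114 → up 123.0226 (V=-224.3642), down 75.9280 (V=-271.4588). Price -231.6120; hedge Δ=1.0000, bond B=-327.7234.
  t=2,j=1: stock 155.7248 → up 199.3277 (V=-148.0590), down 123.0226 (V=-224.3642). Price -171.9986; hedge Δ=1.0000, bond B=-327.7234.
  t=2,j=2: stock 252.3136 → up 322.9614 (V=-24.4254), down 199.3277 (V=-148.0590). Price -75.4098; hedge Δ=1.0000, bond B=-327.7234.
  t=1,j=0: stock 121.6600 → up 155.7248 (V=-171.9986), down 96.1114 (V=-231.6120). Price -187.5130; hedge Δ=1.0000, bond B=-309.1730.
  t=1,j=1: stock 197.1200 → up 252.3136 (V=-75.4098), down 155.7248 (V=-171.9986). Price -112.0530; hedge Δ=1.0000, bond B=-309.1730.
  t=0,j=0: stock 154.0000 → up 197.1200 (V=-112.0530), down 121.6600 (V=-187.5130). Price -137.6726; hedge Δ=1.0000, bond B=-291.6726.
Check: Δ(0,0)·S0 + B(0,0) = -137.6726 = V0.

(0,0): Delta=1.0000 Bond=-291.6726
(1,0): Delta=1.0000 Bond=-309.1730
(1,1): Delta=1.0000 Bond=-309.1730
(2,0): Delta=1.0000 Bond=-327.7234
(2,1): Delta=1.0000 Bond=-327.7234
(2,2): Delta=1.0000 Bond=-327.7234
(3,0): Delta=1.0000 Bond=-347.3868
(3,1): Delta=1.0000 Bond=-347.3868
(3,2): Delta=1.0000 Bond=-347.3868
(3,3): Delta=1.0000 Bond=-347.3868
V0=-137.6726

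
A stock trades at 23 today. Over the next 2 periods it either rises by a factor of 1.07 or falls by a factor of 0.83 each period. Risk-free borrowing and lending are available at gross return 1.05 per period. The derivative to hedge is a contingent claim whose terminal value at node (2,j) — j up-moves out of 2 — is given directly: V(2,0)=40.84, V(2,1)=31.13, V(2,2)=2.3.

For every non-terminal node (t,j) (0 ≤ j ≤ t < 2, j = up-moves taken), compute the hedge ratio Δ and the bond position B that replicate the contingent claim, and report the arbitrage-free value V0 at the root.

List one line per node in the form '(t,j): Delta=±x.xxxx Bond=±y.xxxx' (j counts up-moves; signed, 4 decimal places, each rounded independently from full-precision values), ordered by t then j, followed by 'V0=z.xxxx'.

No-arbitrage ⇒ martingale measure with p* = (R−d)/(u−d) = 0.9167.
Payoff layer (t=2): V(2,0)=40.8400, V(2,1)=31.1300, V(2,2)=2.3000
  t=1,j=0: stock 19.0900 → up 20.4263 (V=31.1300), down 15.8447 (V=40.8400). Price 30.4183; hedge Δ=-2.1193, bond B=70.8766.
  t=1,j=1: stock 24.6100 → up 26.3327 (V=2.3000), down 20.4263 (V=31.1300). Price 4.4786; hedge Δ=-4.8811, bond B=124.6036.
  t=0,j=0: stock 23.0000 → up 24.6100 (V=4.4786), down 19.0900 (V=30.4183). Price 6.3240; hedge Δ=-4.6992, bond B=114.4060.
Each (Δ,B) replicates both successor values, so the strategy is self-financing and V0 is arbitrage-free.

(0,0): Delta=-4.6992 Bond=114.4060
(1,0): Delta=-2.1193 Bond=70.8766
(1,1): Delta=-4.8811 Bond=124.6036
V0=6.3240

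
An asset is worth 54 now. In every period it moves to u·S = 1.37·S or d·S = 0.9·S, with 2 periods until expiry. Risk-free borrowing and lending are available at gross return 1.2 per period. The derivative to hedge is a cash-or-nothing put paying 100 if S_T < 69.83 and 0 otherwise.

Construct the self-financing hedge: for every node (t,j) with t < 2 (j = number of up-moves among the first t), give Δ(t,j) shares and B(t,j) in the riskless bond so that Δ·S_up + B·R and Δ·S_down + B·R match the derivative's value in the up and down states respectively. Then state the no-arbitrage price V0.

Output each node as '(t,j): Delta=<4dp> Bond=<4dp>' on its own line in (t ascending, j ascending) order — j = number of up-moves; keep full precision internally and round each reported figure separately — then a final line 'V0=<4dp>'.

No-arbitrage ⇒ martingale measure with p* = (R−d)/(u−d) = 0.6383.
Payoff layer (t=2): V(2,0)=100.0000, V(2,1)=100.0000, V(2,2)=0.0000
(1,0): S=48.6000. Δ = (V_up−V_dn)/(S_up−S_dn) = (100.0000−100.0000)/(66.5820−43.7400) = 0.0000. V = [p*·100.0000 + (1−p*)·100.0000]/1.2 = 83.3333. B = V − Δ·S = 83.3333.
(1,1): S=73.9800. Δ = (V_up−V_dn)/(S_up−S_dn) = (0.0000−100.0000)/(101.3526−66.5820) = -2.8760. V = [p*·0.0000 + (1−p*)·100.0000]/1.2 = 30.1418. B = V − Δ·S = 242.9078.
(0,0): S=54.0000. Δ = (V_up−V_dn)/(S_up−S_dn) = (30.1418−83.3333)/(73.9800−48.6000) = -2.0958. V = [p*·30.1418 + (1−p*)·83.3333]/1.2 = 41.1511. B = V − Δ·S = 154.3245.
Each (Δ,B) replicates both successor values, so the strategy is self-financing and V0 is arbitrage-free.

(0,0): Delta=-2.0958 Bond=154.3245
(1,0): Delta=0.0000 Bond=83.3333
(1,1): Delta=-2.8760 Bond=242.9078
V0=41.1511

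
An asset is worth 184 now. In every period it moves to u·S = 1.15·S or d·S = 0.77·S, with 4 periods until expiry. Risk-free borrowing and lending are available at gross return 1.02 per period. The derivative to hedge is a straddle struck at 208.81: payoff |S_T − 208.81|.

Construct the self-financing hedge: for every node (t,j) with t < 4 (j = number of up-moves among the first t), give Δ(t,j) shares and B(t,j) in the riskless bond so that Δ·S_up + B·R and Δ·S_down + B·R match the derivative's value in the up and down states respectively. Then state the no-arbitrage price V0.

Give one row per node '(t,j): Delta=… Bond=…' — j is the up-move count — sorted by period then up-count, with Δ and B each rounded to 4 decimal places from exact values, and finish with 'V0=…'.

(0,0): Delta=-0.1040 Bond=71.9564
(1,0): Delta=-0.8970 Bond=185.7454
(1,1): Delta=0.1721 Bond=14.9736
(2,0): Delta=-1.0000 Bond=200.7017
(2,1): Delta=-0.8611 Bond=183.6149
(2,2): Delta=0.5319 Bond=-72.2646
(3,0): Delta=-1.0000 Bond=204.7157
(3,1): Delta=-1.0000 Bond=204.7157
(3,2): Delta=-0.8127 Bond=178.2243
(3,3): Delta=1.0000 Bond=-204.7157
V0=52.8252

Under the risk-neutral measure, an up-move has probability p* = (R−d)/(u−d) = 0.6579 and values discount at R = 1.02.
At expiry t=4: V(4,0)=144.1284, V(4,1)=112.2076, V(4,2)=64.5337, V(4,3)=6.6676, V(4,4)=113.0071
  t=3,j=0: stock 84.0021 → up 96.6024 (V=112.2076), down 64.6816 (V=144.1284). Price 120.7136; hedge Δ=-1.0000, bond B=204.7157.
  t=3,j=1: stock 125.4576 → up 144.2763 (V=64.5337), down 96.6024 (V=112.2076). Price 79.2580; hedge Δ=-1.0000, bond B=204.7157.
  t=3,j=2: stock 187.3718 → up 215.4776 (V=6.6676), down 144.2763 (V=64.5337). Price 25.9450; hedge Δ=-0.8127, bond B=178.2243.
  t=3,j=3: stock 279.8410 → up 321.8171 (V=113.0071), down 215.4776 (V=6.6676). Price 75.1253; hedge Δ=1.0000, bond B=-204.7157.
  t=2,j=0: stock 109.0936 → up 125.4576 (V=79.2580), down 84.0021 (V=120.7136). Price 91.6081; hedge Δ=-1.0000, bond B=200.7017.
  t=2,j=1: stock 162.9320 → up 187.3718 (V=25.9450), down 125.4576 (V=79.2580). Price 43.3173; hedge Δ=-0.8611, bond B=183.6149.
  t=2,j=2: stock 243.3400 → up 279.8410 (V=75.1253), down 187.3718 (V=25.9450). Price 57.1573; hedge Δ=0.5319, bond B=-72.2646.
  t=1,j=0: stock 141.6800 → up 162.9320 (V=43.3173), down 109.0936 (V=91.6081). Price 58.6645; hedge Δ=-0.8970, bond B=185.7454.
  t=1,j=1: stock 211.6000 → up 243.3400 (V=57.1573), down 162.9320 (V=43.3173). Price 51.3947; hedge Δ=0.1721, bond B=14.9736.
  t=0,j=0: stock 184.0000 → up 211.6000 (V=51.3947), down 141.6800 (V=58.6645). Price 52.8252; hedge Δ=-0.1040, bond B=71.9564.
Root portfolio cost Δ·184+B reproduces V0=52.8252.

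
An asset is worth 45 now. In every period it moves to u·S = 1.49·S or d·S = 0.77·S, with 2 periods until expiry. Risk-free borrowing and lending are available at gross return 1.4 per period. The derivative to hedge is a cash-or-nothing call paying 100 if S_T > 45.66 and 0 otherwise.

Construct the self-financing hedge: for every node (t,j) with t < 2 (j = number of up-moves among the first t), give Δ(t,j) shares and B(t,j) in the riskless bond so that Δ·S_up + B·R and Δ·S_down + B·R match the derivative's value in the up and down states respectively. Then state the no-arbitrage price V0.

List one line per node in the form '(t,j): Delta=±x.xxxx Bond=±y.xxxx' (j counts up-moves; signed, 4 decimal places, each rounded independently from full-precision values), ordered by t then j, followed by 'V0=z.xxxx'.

(0,0): Delta=0.2756 Bond=37.8224
(1,0): Delta=4.0083 Bond=-76.3889
(1,1): Delta=0.0000 Bond=71.4286
V0=50.2232

Since d<R<u, set p* = (R−d)/(u−d) = 0.8750; price each node as the discounted p*-expectation of its children.
Terminal values V(2,·): V(2,0)=0.0000, V(2,1)=100.0000, V(2,2)=100.0000
(1,0): S=34.6500. Δ = (V_up−V_dn)/(S_up−S_dn) = (100.0000−0.0000)/(51.6285−26.6805) = 4.0083. V = [p*·100.0000 + (1−p*)·0.0000]/1.4 = 62.5000. B = V − Δ·S = -76.3889.
(1,1): S=67.0500. Δ = (V_up−V_dn)/(S_up−S_dn) = (100.0000−100.0000)/(99.9045−51.6285) = 0.0000. V = [p*·100.0000 + (1−p*)·100.0000]/1.4 = 71.4286. B = V − Δ·S = 71.4286.
(0,0): S=45.0000. Δ = (V_up−V_dn)/(S_up−S_dn) = (71.4286−62.5000)/(67.0500−34.6500) = 0.2756. V = [p*·71.4286 + (1−p*)·62.5000]/1.4 = 50.2232. B = V − Δ·S = 37.8224.
Check: Δ(0,0)·S0 + B(0,0) = 50.2232 = V0.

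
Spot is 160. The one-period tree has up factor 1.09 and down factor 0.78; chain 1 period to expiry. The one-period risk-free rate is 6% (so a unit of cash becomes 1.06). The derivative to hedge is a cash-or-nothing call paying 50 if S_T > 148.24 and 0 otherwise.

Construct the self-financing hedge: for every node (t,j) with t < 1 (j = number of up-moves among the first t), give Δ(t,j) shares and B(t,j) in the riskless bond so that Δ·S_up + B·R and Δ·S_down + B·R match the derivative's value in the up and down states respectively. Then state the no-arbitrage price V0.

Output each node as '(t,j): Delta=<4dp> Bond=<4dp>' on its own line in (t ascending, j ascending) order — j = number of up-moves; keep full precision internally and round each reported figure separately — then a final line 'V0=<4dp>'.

(0,0): Delta=1.0081 Bond=-118.6853
V0=42.6050

Since d<R<u, set p* = (R−d)/(u−d) = 0.9032; price each node as the discounted p*-expectation of its children.
Terminal values V(1,·): V(1,0)=0.0000, V(1,1)=50.0000
(0,0): S=160.0000. Δ = (V_up−V_dn)/(S_up−S_dn) = (50.0000−0.0000)/(174.4000−124.8000) = 1.0081. V = [p*·50.0000 + (1−p*)·0.0000]/1.06 = 42.6050. B = V − Δ·S = -118.6853.
Each (Δ,B) replicates both successor values, so the strategy is self-financing and V0 is arbitrage-free.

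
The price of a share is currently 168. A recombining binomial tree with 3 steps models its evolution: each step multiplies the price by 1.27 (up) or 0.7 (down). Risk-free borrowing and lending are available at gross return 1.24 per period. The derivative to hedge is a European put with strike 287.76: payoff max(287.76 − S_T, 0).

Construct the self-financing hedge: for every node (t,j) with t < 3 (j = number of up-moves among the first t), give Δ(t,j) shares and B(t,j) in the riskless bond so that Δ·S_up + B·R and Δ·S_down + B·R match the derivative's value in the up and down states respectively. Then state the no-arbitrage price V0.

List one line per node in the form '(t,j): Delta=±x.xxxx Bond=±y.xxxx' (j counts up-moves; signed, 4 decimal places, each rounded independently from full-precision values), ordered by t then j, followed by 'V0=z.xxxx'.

(0,0): Delta=-0.6564 Bond=118.3404
(1,0): Delta=-1.0000 Bond=187.1488
(1,1): Delta=-0.6459 Bond=144.4973
(2,0): Delta=-1.0000 Bond=232.0645
(2,1): Delta=-1.0000 Bond=232.0645
(2,2): Delta=-0.6350 Bond=176.2385
V0=8.0642

No-arbitrage ⇒ martingale measure with p* = (R−d)/(u−d) = 0.9474.
At expiry t=3: V(3,0)=230.1360, V(3,1)=183.2136, V(3,2)=98.0830, V(3,3)=0.0000
(2,0): S=82.3200. Δ = (V_up−V_dn)/(S_up−S_dn) = (183.2136−230.1360)/(104.5464−57.6240) = -1.0000. V = [p*·183.2136 + (1−p*)·230.1360]/1.24 = 149.7445. B = V − Δ·S = 232.0645.
(2,1): S=149.3520. Δ = (V_up−V_dn)/(S_up−S_dn) = (98.0830−183.2136)/(189.6770−104.5464) = -1.0000. V = [p*·98.0830 + (1−p*)·183.2136]/1.24 = 82.7125. B = V − Δ·S = 232.0645.
(2,2): S=270.9672. Δ = (V_up−V_dn)/(S_up−S_dn) = (0.0000−98.0830)/(344.1283−189.6770) = -0.6350. V = [p*·0.0000 + (1−p*)·98.0830]/1.24 = 4.1631. B = V − Δ·S = 176.2385.
(1,0): S=117.6000. Δ = (V_up−V_dn)/(S_up−S_dn) = (82.7125−149.7445)/(149.3520−82.3200) = -1.0000. V = [p*·82.7125 + (1−p*)·149.7445]/1.24 = 69.5488. B = V − Δ·S = 187.1488.
(1,1): S=213.3600. Δ = (V_up−V_dn)/(S_up−S_dn) = (4.1631−82.7125)/(270.9672−149.3520) = -0.6459. V = [p*·4.1631 + (1−p*)·82.7125]/1.24 = 6.6914. B = V − Δ·S = 144.4973.
(0,0): S=168.0000. Δ = (V_up−V_dn)/(S_up−S_dn) = (6.6914−69.5488)/(213.3600−117.6000) = -0.6564. V = [p*·6.6914 + (1−p*)·69.5488]/1.24 = 8.0642. B = V − Δ·S = 118.3404.
The time-0 hedge costs 8.0642, which is the no-arbitrage price.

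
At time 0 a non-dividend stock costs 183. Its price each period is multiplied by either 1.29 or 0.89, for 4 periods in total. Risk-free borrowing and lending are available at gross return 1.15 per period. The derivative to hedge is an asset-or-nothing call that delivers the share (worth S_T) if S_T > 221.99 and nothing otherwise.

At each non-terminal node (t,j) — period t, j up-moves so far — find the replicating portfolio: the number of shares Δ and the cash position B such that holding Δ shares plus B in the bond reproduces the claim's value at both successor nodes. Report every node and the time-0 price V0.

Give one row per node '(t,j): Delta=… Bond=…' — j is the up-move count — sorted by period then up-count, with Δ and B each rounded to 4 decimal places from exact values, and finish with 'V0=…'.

(0,0): Delta=1.3372 Bond=-73.3027
(1,0): Delta=1.8055 Bond=-160.5678
(1,1): Delta=1.1632 Bond=-43.2298
(2,0): Delta=2.3514 Bond=-263.7899
(2,1): Delta=1.6027 Bond=-142.0407
(2,2): Delta=1.0000 Bond=0.0000
(3,0): Delta=0.0000 Bond=0.0000
(3,1): Delta=3.2250 Bond=-466.7053
(3,2): Delta=1.0000 Bond=0.0000
(3,3): Delta=1.0000 Bond=0.0000
V0=171.4078

Under the risk-neutral measure, an up-move has probability p* = (R−d)/(u−d) = 0.6500 and values discount at R = 1.15.
Payoff layer (t=4): V(4,0)=0.0000, V(4,1)=0.0000, V(4,2)=241.2185, V(4,3)=349.6312, V(4,4)=506.7689
  t=3,j=0: stock 129.0093 → up 166.4220 (V=0.0000), down 114.8183 (V=0.0000). Price 0.0000; hedge Δ=0.0000, bond B=0.0000.
  t=3,j=1: stock 186.9910 → up 241.2185 (V=241.2185), down 166.4220 (V=0.0000). Price 136.3409; hedge Δ=3.2250, bond B=-466.7053.
  t=3,j=2: stock 271.0320 → up 349.6312 (V=349.6312), down 241.2185 (V=241.2185). Price 271.0320; hedge Δ=1.0000, bond B=0.0000.
  t=3,j=3: stock 392.8441 → up 506.7689 (V=506.7689), down 349.6312 (V=349.6312). Price 392.8441; hedge Δ=1.0000, bond B=0.0000.
  t=2,j=0: stock 144.9543 → up 186.9910 (V=136.3409), down 129.0093 (V=0.0000). Price 77.0622; hedge Δ=2.3514, bond B=-263.7899.
  t=2,j=1: stock 210.1023 → up 271.0320 (V=271.0320), down 186.9910 (V=136.3409). Price 194.6870; hedge Δ=1.6027, bond B=-142.0407.
  t=2,j=2: stock 304.5303 → up 392.8441 (V=392.8441), down 271.0320 (V=271.0320). Price 304.5303; hedge Δ=1.0000, bond B=0.0000.
  t=1,j=0: stock 162.8700 → up 210.1023 (V=194.6870), down 144.9543 (V=77.0622). Price 133.4942; hedge Δ=1.8055, bond B=-160.5678.
  t=1,j=1: stock 236.0700 → up 304.5303 (V=304.5303), down 210.1023 (V=194.6870). Price 231.3784; hedge Δ=1.1632, bond B=-43.2298.
  t=0,j=0: stock 183.0000 → up 236.0700 (V=231.3784), down 162.8700 (V=133.4942). Price 171.4078; hedge Δ=1.3372, bond B=-73.3027.
Root portfolio cost Δ·183+B reproduces V0=171.4078.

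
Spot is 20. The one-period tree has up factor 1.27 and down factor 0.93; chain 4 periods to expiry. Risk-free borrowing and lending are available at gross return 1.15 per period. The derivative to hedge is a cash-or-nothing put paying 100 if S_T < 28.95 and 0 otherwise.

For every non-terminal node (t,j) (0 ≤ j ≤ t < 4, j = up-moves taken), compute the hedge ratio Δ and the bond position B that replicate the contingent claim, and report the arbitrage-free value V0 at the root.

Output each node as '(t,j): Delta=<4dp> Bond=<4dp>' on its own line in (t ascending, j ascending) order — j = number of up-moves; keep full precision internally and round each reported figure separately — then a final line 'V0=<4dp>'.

Under the risk-neutral measure, an up-move has probability p* = (R−d)/(u−d) = 0.6471 and values discount at R = 1.15.
Terminal payoffs: V(4,0)=100.0000, V(4,1)=100.0000, V(4,2)=100.0000, V(4,3)=0.0000, V(4,4)=0.0000
(3,0): S=16.0871. Δ = (V_up−V_dn)/(S_up−S_dn) = (100.0000−100.0000)/(20.4307−14.9610) = 0.0000. V = [p*·100.0000 + (1−p*)·100.0000]/1.15 = 86.9565. B = V − Δ·S = 86.9565.
(3,1): S=21.9685. Δ = (V_up−V_dn)/(S_up−S_dn) = (100.0000−100.0000)/(27.8999−20.4307) = 0.0000. V = [p*·100.0000 + (1−p*)·100.0000]/1.15 = 86.9565. B = V − Δ·S = 86.9565.
(3,2): S=29.9999. Δ = (V_up−V_dn)/(S_up−S_dn) = (0.0000−100.0000)/(38.0999−27.8999) = -9.8039. V = [p*·0.0000 + (1−p*)·100.0000]/1.15 = 30.6905. B = V − Δ·S = 324.8082.
(3,3): S=40.9677. Δ = (V_up−V_dn)/(S_up−S_dn) = (0.0000−0.0000)/(52.0289−38.0999) = 0.0000. V = [p*·0.0000 + (1−p*)·0.0000]/1.15 = 0.0000. B = V − Δ·S = 0.0000.
(2,0): S=17.2980. Δ = (V_up−V_dn)/(S_up−S_dn) = (86.9565−86.9565)/(21.9685−16.0871) = 0.0000. V = [p*·86.9565 + (1−p*)·86.9565]/1.15 = 75.6144. B = V − Δ·S = 75.6144.
(2,1): S=23.6220. Δ = (V_up−V_dn)/(S_up−S_dn) = (30.6905−86.9565)/(29.9999−21.9685) = -7.0057. V = [p*·30.6905 + (1−p*)·86.9565]/1.15 = 43.9558. B = V − Δ·S = 209.4439.
(2,2): S=32.2580. Δ = (V_up−V_dn)/(S_up−S_dn) = (0.0000−30.6905)/(40.9677−29.9999) = -2.7983. V = [p*·0.0000 + (1−p*)·30.6905]/1.15 = 9.4191. B = V − Δ·S = 99.6854.
(1,0): S=18.6000. Δ = (V_up−V_dn)/(S_up−S_dn) = (43.9558−75.6144)/(23.6220−17.2980) = -5.0061. V = [p*·43.9558 + (1−p*)·75.6144]/1.15 = 47.9386. B = V − Δ·S = 141.0522.
(1,1): S=25.4000. Δ = (V_up−V_dn)/(S_up−S_dn) = (9.4191−43.9558)/(32.2580−23.6220) = -3.9992. V = [p*·9.4191 + (1−p*)·43.9558]/1.15 = 18.7900. B = V − Δ·S = 120.3684.
(0,0): S=20.0000. Δ = (V_up−V_dn)/(S_up−S_dn) = (18.7900−47.9386)/(25.4000−18.6000) = -4.2866. V = [p*·18.7900 + (1−p*)·47.9386]/1.15 = 25.2850. B = V − Δ·S = 111.0161.
The time-0 hedge costs 25.2850, which is the no-arbitrage price.

(0,0): Delta=-4.2866 Bond=111.0161
(1,0): Delta=-5.0061 Bond=141.0522
(1,1): Delta=-3.9992 Bond=120.3684
(2,0): Delta=0.0000 Bond=75.6144
(2,1): Delta=-7.0057 Bond=209.4439
(2,2): Delta=-2.7983 Bond=99.6854
(3,0): Delta=0.0000 Bond=86.9565
(3,1): Delta=0.0000 Bond=86.9565
(3,2): Delta=-9.8039 Bond=324.8082
(3,3): Delta=0.0000 Bond=0.0000
V0=25.2850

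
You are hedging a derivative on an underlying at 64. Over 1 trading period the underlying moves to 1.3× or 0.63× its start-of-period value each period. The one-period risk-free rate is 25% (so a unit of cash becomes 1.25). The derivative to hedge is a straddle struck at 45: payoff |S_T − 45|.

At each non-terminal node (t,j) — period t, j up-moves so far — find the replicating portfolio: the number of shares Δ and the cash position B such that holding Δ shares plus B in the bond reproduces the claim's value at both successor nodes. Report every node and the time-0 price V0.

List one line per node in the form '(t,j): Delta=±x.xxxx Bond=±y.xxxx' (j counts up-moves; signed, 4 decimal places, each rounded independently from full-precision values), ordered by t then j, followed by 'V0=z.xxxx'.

No-arbitrage ⇒ martingale measure with p* = (R−d)/(u−d) = 0.9254.
At expiry t=1: V(1,0)=4.6800, V(1,1)=38.2000
Node (0,0) S=64.0000: V=(p*·38.2000+(1−p*)·4.6800)/1.25=28.5588; Δ=(38.2000−4.6800)/(83.2000−40.3200)=0.7817; B=V−Δ·S=-21.4710
Each (Δ,B) replicates both successor values, so the strategy is self-financing and V0 is arbitrage-free.

(0,0): Delta=0.7817 Bond=-21.4710
V0=28.5588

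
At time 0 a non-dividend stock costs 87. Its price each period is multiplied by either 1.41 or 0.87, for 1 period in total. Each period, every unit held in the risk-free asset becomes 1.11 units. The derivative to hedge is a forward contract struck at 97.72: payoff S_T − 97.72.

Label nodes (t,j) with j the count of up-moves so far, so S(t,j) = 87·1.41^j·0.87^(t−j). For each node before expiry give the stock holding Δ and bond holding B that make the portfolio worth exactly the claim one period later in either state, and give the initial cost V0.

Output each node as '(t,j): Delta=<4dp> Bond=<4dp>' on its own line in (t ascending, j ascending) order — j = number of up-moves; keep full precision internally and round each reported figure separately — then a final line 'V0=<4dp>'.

Since d<R<u, set p* = (R−d)/(u−d) = 0.4444; price each node as the discounted p*-expectation of its children.
Terminal payoffs: V(1,0)=-22.0300, V(1,1)=24.9500
(0,0): S=87.0000. Δ = (V_up−V_dn)/(S_up−S_dn) = (24.9500−-22.0300)/(122.6700−75.6900) = 1.0000. V = [p*·24.9500 + (1−p*)·-22.0300]/1.11 = -1.0360. B = V − Δ·S = -88.0360.
Each (Δ,B) replicates both successor values, so the strategy is self-financing and V0 is arbitrage-free.

(0,0): Delta=1.0000 Bond=-88.0360
V0=-1.0360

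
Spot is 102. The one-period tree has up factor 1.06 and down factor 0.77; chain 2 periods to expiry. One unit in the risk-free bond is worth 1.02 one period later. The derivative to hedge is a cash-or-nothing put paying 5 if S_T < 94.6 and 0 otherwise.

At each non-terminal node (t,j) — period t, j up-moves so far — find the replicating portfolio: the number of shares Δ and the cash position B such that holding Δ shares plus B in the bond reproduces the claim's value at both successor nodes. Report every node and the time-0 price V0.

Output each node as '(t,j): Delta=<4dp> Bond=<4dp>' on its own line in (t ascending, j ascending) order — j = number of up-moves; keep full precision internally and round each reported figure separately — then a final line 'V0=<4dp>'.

(0,0): Delta=-0.1429 Bond=15.8061
(1,0): Delta=0.0000 Bond=4.9020
(1,1): Delta=-0.1595 Bond=17.9175
V0=1.2343

The replicating-portfolio and risk-neutral prices coincide; use p* = (1.02−0.77)/(1.06−0.77) = 0.8621 for the latter.
At expiry t=2: V(2,0)=5.0000, V(2,1)=5.0000, V(2,2)=0.0000
  t=1,j=0: stock 78.5400 → up 83.2524 (V=5.0000), down 60.4758 (V=5.0000). Price 4.9020; hedge Δ=0.0000, bond B=4.9020.
  t=1,j=1: stock 108.1200 → up 114.6072 (V=0.0000), down 83.2524 (V=5.0000). Price 0.6761; hedge Δ=-0.1595, bond B=17.9175.
  t=0,j=0: stock 102.0000 → up 108.1200 (V=0.6761), down 78.5400 (V=4.9020). Price 1.2343; hedge Δ=-0.1429, bond B=15.8061.
Check: Δ(0,0)·S0 + B(0,0) = 1.2343 = V0.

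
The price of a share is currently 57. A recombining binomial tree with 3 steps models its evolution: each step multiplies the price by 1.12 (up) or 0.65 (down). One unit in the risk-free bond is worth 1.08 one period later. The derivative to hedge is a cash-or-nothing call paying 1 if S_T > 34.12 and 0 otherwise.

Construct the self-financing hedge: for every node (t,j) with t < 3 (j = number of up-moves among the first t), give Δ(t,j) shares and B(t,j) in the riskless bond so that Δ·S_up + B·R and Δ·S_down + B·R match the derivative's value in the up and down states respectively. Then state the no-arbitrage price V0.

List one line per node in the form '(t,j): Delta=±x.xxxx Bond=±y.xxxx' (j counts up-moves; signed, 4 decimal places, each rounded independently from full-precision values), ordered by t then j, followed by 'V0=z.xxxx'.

The replicating-portfolio and risk-neutral prices coincide; use p* = (1.08−0.65)/(1.12−0.65) = 0.9149 for the latter.
At expiry t=3: V(3,0)=0.0000, V(3,1)=0.0000, V(3,2)=1.0000, V(3,3)=1.0000
Node (2,0) S=24.0825: V=(p*·0.0000+(1−p*)·0.0000)/1.08=0.0000; Δ=(0.0000−0.0000)/(26.9724−15.6536)=0.0000; B=V−Δ·S=0.0000
Node (2,1) S=41.4960: V=(p*·1.0000+(1−p*)·0.0000)/1.08=0.8471; Δ=(1.0000−0.0000)/(46.4755−26.9724)=0.0513; B=V−Δ·S=-1.2805
Node (2,2) S=71.5008: V=(p*·1.0000+(1−p*)·1.0000)/1.08=0.9259; Δ=(1.0000−1.0000)/(80.0809−46.4755)=0.0000; B=V−Δ·S=0.9259
Node (1,0) S=37.0500: V=(p*·0.8471+(1−p*)·0.0000)/1.08=0.7176; Δ=(0.8471−0.0000)/(41.4960−24.0825)=0.0486; B=V−Δ·S=-1.0848
Node (1,1) S=63.8400: V=(p*·0.9259+(1−p*)·0.8471)/1.08=0.8511; Δ=(0.9259−0.8471)/(71.5008−41.4960)=0.0026; B=V−Δ·S=0.6835
Node (0,0) S=57.0000: V=(p*·0.8511+(1−p*)·0.7176)/1.08=0.7776; Δ=(0.8511−0.7176)/(63.8400−37.0500)=0.0050; B=V−Δ·S=0.4935
Check: Δ(0,0)·S0 + B(0,0) = 0.7776 = V0.

(0,0): Delta=0.0050 Bond=0.4935
(1,0): Delta=0.0486 Bond=-1.0848
(1,1): Delta=0.0026 Bond=0.6835
(2,0): Delta=0.0000 Bond=0.0000
(2,1): Delta=0.0513 Bond=-1.2805
(2,2): Delta=0.0000 Bond=0.9259
V0=0.7776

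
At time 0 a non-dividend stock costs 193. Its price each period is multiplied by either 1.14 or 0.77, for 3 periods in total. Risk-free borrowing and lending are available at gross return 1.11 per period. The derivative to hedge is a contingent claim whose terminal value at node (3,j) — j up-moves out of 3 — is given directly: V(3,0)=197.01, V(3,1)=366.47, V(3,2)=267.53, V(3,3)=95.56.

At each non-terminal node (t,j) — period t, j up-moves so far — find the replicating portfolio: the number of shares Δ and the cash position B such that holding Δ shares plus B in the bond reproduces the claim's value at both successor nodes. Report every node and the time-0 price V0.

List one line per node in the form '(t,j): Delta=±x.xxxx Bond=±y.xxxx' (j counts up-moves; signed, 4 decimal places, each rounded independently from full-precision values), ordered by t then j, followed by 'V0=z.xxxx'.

Since d<R<u, set p* = (R−d)/(u−d) = 0.9189; price each node as the discounted p*-expectation of its children.
Terminal payoffs: V(3,0)=197.0100, V(3,1)=366.4700, V(3,2)=267.5300, V(3,3)=95.5600
  t=2,j=0: stock 114.4297 → up 130.4499 (V=366.4700), down 88.1109 (V=197.0100). Price 317.7748; hedge Δ=4.0025, bond B=-140.2252.
  t=2,j=1: stock 169.4154 → up 193.1336 (V=267.5300), down 130.4499 (V=366.4700). Price 248.2452; hedge Δ=-1.5784, bond B=515.6506.
  t=2,j=2: stock 250.8228 → up 285.9380 (V=95.5600), down 193.1336 (V=267.5300). Price 98.6518; hedge Δ=-1.8530, bond B=563.4356.
  t=1,j=0: stock 148.6100 → up 169.4154 (V=248.2452), down 114.4297 (V=317.7748). Price 228.7232; hedge Δ=-1.2645, bond B=416.6410.
  t=1,j=1: stock 220.0200 → up 250.8228 (V=98.6518), down 169.4154 (V=248.2452). Price 99.8027; hedge Δ=-1.8376, bond B=504.1091.
  t=0,j=0: stock 193.0000 → up 220.0200 (V=99.8027), down 148.6100 (V=228.7232). Price 99.3295; hedge Δ=-1.8054, bond B=447.7632.
Root portfolio cost Δ·193+B reproduces V0=99.3295.

(0,0): Delta=-1.8054 Bond=447.7632
(1,0): Delta=-1.2645 Bond=416.6410
(1,1): Delta=-1.8376 Bond=504.1091
(2,0): Delta=4.0025 Bond=-140.2252
(2,1): Delta=-1.5784 Bond=515.6506
(2,2): Delta=-1.8530 Bond=563.4356
V0=99.3295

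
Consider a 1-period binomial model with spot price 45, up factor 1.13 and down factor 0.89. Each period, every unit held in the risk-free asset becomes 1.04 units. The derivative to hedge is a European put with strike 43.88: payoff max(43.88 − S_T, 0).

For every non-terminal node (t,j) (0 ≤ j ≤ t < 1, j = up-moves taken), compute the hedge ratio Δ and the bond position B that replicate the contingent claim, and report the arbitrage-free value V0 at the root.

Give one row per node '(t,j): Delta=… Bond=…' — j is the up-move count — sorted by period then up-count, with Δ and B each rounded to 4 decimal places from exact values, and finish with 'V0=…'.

The replicating-portfolio and risk-neutral prices coincide; use p* = (1.04−0.89)/(1.13−0.89) = 0.6250 for the latter.
Terminal payoffs: V(1,0)=3.8300, V(1,1)=0.0000
Node (0,0) S=45.0000: V=(p*·0.0000+(1−p*)·3.8300)/1.04=1.3810; Δ=(0.0000−3.8300)/(50.8500−40.0500)=-0.3546; B=V−Δ·S=17.3393
Check: Δ(0,0)·S0 + B(0,0) = 1.3810 = V0.

(0,0): Delta=-0.3546 Bond=17.3393
V0=1.3810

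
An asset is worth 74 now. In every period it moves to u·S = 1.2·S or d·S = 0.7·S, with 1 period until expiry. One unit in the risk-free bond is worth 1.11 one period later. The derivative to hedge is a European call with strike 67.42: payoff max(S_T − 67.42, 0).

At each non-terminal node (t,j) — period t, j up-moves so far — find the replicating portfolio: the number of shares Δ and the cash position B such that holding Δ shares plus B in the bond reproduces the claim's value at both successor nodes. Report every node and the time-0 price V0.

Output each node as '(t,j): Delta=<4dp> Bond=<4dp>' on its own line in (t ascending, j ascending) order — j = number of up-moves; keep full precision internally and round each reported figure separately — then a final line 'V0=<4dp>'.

(0,0): Delta=0.5778 Bond=-26.9658
V0=15.7942

Risk-neutral probability p* = (R−d)/(u−d) = (1.11−0.7)/(1.2−0.7) = 0.8200.
Terminal values V(1,·): V(1,0)=0.0000, V(1,1)=21.3800
Node (0,0) S=74.0000: V=(p*·21.3800+(1−p*)·0.0000)/1.11=15.7942; Δ=(21.3800−0.0000)/(88.8000−51.8000)=0.5778; B=V−Δ·S=-26.9658
Self-financing check: at every node Δ·S+B equals the discounted successor values.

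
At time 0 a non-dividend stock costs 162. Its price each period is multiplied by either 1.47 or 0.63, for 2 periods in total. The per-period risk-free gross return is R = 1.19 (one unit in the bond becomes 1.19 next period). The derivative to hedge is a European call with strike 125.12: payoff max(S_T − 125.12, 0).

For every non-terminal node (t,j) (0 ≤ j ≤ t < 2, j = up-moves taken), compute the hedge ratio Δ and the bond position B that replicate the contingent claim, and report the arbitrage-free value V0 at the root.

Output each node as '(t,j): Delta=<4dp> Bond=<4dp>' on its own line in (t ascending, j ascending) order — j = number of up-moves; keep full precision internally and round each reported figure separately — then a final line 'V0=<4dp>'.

Since d<R<u, set p* = (R−d)/(u−d) = 0.6667; price each node as the discounted p*-expectation of its children.
Terminal values V(2,·): V(2,0)=0.0000, V(2,1)=24.9082, V(2,2)=224.9458
Node (1,0) S=102.0600: V=(p*·24.9082+(1−p*)·0.0000)/1.19=13.9542; Δ=(24.9082−0.0000)/(150.0282−64.2978)=0.2905; B=V−Δ·S=-15.6984
Node (1,1) S=238.1400: V=(p*·224.9458+(1−p*)·24.9082)/1.19=132.9971; Δ=(224.9458−24.9082)/(350.0658−150.0282)=1.0000; B=V−Δ·S=-105.1429
Node (0,0) S=162.0000: V=(p*·132.9971+(1−p*)·13.9542)/1.19=78.4169; Δ=(132.9971−13.9542)/(238.1400−102.0600)=0.8748; B=V−Δ·S=-63.3009
Each (Δ,B) replicates both successor values, so the strategy is self-financing and V0 is arbitrage-free.

(0,0): Delta=0.8748 Bond=-63.3009
(1,0): Delta=0.2905 Bond=-15.6984
(1,1): Delta=1.0000 Bond=-105.1429
V0=78.4169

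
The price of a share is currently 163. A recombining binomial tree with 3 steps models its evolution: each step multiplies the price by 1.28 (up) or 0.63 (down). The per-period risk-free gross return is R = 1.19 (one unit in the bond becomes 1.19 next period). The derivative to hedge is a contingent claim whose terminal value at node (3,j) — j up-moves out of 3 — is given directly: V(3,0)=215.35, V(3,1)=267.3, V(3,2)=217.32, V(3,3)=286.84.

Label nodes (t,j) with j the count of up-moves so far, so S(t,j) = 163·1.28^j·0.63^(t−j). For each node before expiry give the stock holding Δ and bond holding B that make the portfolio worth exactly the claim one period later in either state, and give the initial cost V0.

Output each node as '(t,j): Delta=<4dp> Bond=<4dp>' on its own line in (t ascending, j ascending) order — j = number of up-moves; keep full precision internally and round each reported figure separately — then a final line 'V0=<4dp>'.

(0,0): Delta=0.2711 Bond=112.6215
(1,0): Delta=-0.4515 Bond=208.2268
(1,1): Delta=0.3282 Bond=122.0934
(2,0): Delta=1.2354 Bond=138.6542
(2,1): Delta=-0.5850 Bond=265.3295
(2,2): Delta=0.4005 Bond=125.9992
V0=156.8088

Under the risk-neutral measure, an up-move has probability p* = (R−d)/(u−d) = 0.8615 and values discount at R = 1.19.
At expiry t=3: V(3,0)=215.3500, V(3,1)=267.3000, V(3,2)=217.3200, V(3,3)=286.8400
(2,0): S=64.6947. Δ = (V_up−V_dn)/(S_up−S_dn) = (267.3000−215.3500)/(82.8092−40.7577) = 1.2354. V = [p*·267.3000 + (1−p*)·215.3500]/1.19 = 218.5772. B = V − Δ·S = 138.6542.
(2,1): S=131.4432. Δ = (V_up−V_dn)/(S_up−S_dn) = (217.3200−267.3000)/(168.2473−82.8092) = -0.5850. V = [p*·217.3200 + (1−p*)·267.3000]/1.19 = 188.4372. B = V − Δ·S = 265.3295.
(2,2): S=267.0592. Δ = (V_up−V_dn)/(S_up−S_dn) = (286.8400−217.3200)/(341.8358−168.2473) = 0.4005. V = [p*·286.8400 + (1−p*)·217.3200]/1.19 = 232.9531. B = V − Δ·S = 125.9992.
(1,0): S=102.6900. Δ = (V_up−V_dn)/(S_up−S_dn) = (188.4372−218.5772)/(131.4432−64.6947) = -0.4515. V = [p*·188.4372 + (1−p*)·218.5772]/1.19 = 161.8575. B = V − Δ·S = 208.2268.
(1,1): S=208.6400. Δ = (V_up−V_dn)/(S_up−S_dn) = (232.9531−188.4372)/(267.0592−131.4432) = 0.3282. V = [p*·232.9531 + (1−p*)·188.4372]/1.19 = 190.5793. B = V − Δ·S = 122.0934.
(0,0): S=163.0000. Δ = (V_up−V_dn)/(S_up−S_dn) = (190.5793−161.8575)/(208.6400−102.6900) = 0.2711. V = [p*·190.5793 + (1−p*)·161.8575]/1.19 = 156.8088. B = V − Δ·S = 112.6215.
Root portfolio cost Δ·163+B reproduces V0=156.8088.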